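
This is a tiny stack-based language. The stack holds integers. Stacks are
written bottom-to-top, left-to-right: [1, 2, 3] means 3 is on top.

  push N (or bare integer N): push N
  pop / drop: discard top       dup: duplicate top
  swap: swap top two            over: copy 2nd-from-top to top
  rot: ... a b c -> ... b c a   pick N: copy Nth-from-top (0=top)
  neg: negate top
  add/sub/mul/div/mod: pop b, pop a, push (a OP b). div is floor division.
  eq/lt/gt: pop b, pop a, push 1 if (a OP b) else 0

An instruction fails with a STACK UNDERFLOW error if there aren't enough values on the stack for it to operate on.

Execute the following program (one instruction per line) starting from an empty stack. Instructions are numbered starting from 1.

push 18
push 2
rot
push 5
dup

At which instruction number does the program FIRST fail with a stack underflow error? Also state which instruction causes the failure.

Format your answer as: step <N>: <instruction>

Answer: step 3: rot

Derivation:
Step 1 ('push 18'): stack = [18], depth = 1
Step 2 ('push 2'): stack = [18, 2], depth = 2
Step 3 ('rot'): needs 3 value(s) but depth is 2 — STACK UNDERFLOW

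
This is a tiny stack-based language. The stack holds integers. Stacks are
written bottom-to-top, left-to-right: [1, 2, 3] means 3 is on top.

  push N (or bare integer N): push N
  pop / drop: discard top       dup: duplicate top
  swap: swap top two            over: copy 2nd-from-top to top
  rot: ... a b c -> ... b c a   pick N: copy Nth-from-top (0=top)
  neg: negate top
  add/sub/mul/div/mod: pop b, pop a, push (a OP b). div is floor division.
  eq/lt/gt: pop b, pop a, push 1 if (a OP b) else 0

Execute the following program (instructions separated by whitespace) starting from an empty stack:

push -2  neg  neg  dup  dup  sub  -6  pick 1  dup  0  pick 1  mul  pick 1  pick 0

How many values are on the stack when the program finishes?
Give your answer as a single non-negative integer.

After 'push -2': stack = [-2] (depth 1)
After 'neg': stack = [2] (depth 1)
After 'neg': stack = [-2] (depth 1)
After 'dup': stack = [-2, -2] (depth 2)
After 'dup': stack = [-2, -2, -2] (depth 3)
After 'sub': stack = [-2, 0] (depth 2)
After 'push -6': stack = [-2, 0, -6] (depth 3)
After 'pick 1': stack = [-2, 0, -6, 0] (depth 4)
After 'dup': stack = [-2, 0, -6, 0, 0] (depth 5)
After 'push 0': stack = [-2, 0, -6, 0, 0, 0] (depth 6)
After 'pick 1': stack = [-2, 0, -6, 0, 0, 0, 0] (depth 7)
After 'mul': stack = [-2, 0, -6, 0, 0, 0] (depth 6)
After 'pick 1': stack = [-2, 0, -6, 0, 0, 0, 0] (depth 7)
After 'pick 0': stack = [-2, 0, -6, 0, 0, 0, 0, 0] (depth 8)

Answer: 8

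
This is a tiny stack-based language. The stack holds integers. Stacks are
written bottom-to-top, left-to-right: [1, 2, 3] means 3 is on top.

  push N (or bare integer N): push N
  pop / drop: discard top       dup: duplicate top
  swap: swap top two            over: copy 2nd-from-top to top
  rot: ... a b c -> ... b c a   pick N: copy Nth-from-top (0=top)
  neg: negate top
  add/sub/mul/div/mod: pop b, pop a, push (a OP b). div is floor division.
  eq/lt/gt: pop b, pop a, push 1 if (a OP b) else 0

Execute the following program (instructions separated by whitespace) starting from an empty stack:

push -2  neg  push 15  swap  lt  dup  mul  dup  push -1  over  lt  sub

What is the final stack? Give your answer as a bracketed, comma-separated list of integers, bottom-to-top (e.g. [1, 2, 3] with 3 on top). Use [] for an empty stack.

After 'push -2': [-2]
After 'neg': [2]
After 'push 15': [2, 15]
After 'swap': [15, 2]
After 'lt': [0]
After 'dup': [0, 0]
After 'mul': [0]
After 'dup': [0, 0]
After 'push -1': [0, 0, -1]
After 'over': [0, 0, -1, 0]
After 'lt': [0, 0, 1]
After 'sub': [0, -1]

Answer: [0, -1]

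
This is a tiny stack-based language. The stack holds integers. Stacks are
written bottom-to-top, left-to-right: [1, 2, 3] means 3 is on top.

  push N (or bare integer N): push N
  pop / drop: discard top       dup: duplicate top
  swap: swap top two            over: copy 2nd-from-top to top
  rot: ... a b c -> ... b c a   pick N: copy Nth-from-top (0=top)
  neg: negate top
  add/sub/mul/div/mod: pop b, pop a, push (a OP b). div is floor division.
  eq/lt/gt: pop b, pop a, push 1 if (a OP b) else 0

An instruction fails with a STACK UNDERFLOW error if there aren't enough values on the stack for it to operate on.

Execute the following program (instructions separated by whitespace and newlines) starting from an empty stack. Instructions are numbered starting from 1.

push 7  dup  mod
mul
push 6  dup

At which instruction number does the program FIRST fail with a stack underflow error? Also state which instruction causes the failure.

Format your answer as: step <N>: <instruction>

Step 1 ('push 7'): stack = [7], depth = 1
Step 2 ('dup'): stack = [7, 7], depth = 2
Step 3 ('mod'): stack = [0], depth = 1
Step 4 ('mul'): needs 2 value(s) but depth is 1 — STACK UNDERFLOW

Answer: step 4: mul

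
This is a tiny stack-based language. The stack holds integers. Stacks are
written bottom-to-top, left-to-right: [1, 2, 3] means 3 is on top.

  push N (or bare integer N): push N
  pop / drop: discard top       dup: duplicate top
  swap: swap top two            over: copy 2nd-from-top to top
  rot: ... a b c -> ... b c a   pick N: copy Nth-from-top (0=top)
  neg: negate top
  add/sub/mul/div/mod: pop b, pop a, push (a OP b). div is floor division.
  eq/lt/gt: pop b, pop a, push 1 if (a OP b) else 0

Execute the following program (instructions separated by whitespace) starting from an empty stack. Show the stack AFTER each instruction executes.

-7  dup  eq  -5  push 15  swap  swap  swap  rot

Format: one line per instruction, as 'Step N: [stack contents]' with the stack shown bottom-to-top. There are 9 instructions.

Step 1: [-7]
Step 2: [-7, -7]
Step 3: [1]
Step 4: [1, -5]
Step 5: [1, -5, 15]
Step 6: [1, 15, -5]
Step 7: [1, -5, 15]
Step 8: [1, 15, -5]
Step 9: [15, -5, 1]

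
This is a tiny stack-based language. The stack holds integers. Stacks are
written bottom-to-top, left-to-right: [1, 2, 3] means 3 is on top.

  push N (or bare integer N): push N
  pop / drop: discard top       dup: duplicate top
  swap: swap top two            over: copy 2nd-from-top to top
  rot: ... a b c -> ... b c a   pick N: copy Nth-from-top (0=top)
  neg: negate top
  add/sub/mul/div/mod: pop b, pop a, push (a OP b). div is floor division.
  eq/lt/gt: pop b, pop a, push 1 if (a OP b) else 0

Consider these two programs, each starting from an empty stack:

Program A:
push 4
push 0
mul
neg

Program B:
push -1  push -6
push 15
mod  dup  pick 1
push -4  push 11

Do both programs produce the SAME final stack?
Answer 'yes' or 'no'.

Answer: no

Derivation:
Program A trace:
  After 'push 4': [4]
  After 'push 0': [4, 0]
  After 'mul': [0]
  After 'neg': [0]
Program A final stack: [0]

Program B trace:
  After 'push -1': [-1]
  After 'push -6': [-1, -6]
  After 'push 15': [-1, -6, 15]
  After 'mod': [-1, 9]
  After 'dup': [-1, 9, 9]
  After 'pick 1': [-1, 9, 9, 9]
  After 'push -4': [-1, 9, 9, 9, -4]
  After 'push 11': [-1, 9, 9, 9, -4, 11]
Program B final stack: [-1, 9, 9, 9, -4, 11]
Same: no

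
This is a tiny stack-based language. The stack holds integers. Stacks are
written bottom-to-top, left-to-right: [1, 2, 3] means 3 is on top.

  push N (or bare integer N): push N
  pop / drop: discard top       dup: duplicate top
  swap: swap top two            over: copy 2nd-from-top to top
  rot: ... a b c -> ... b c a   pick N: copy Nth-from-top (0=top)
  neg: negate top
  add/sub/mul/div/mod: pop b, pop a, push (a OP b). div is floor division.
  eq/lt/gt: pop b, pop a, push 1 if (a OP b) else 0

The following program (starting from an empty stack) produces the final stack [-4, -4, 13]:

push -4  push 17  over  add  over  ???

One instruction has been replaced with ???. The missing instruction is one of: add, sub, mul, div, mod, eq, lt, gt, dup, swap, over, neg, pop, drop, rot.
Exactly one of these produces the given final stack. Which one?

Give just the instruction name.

Stack before ???: [-4, 13, -4]
Stack after ???:  [-4, -4, 13]
The instruction that transforms [-4, 13, -4] -> [-4, -4, 13] is: swap

Answer: swap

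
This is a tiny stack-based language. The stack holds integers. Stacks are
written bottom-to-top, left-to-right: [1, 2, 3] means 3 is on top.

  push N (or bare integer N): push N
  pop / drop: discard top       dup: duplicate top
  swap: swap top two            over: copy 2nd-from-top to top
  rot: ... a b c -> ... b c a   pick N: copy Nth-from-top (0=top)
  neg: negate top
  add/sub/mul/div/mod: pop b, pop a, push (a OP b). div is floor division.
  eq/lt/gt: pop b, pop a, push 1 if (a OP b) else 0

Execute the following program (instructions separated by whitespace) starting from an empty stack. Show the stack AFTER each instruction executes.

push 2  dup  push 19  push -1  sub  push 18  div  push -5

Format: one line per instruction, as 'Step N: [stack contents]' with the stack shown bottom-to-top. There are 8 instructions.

Step 1: [2]
Step 2: [2, 2]
Step 3: [2, 2, 19]
Step 4: [2, 2, 19, -1]
Step 5: [2, 2, 20]
Step 6: [2, 2, 20, 18]
Step 7: [2, 2, 1]
Step 8: [2, 2, 1, -5]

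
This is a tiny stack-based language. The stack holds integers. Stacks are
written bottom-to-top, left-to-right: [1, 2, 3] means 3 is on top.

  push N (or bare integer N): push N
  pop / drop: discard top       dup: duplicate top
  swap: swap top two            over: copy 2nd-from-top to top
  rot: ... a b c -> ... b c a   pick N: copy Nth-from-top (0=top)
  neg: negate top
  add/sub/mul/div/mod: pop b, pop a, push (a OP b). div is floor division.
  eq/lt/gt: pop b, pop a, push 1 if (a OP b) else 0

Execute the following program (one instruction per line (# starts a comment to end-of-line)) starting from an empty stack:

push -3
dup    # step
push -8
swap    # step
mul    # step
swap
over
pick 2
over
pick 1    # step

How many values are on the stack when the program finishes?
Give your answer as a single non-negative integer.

After 'push -3': stack = [-3] (depth 1)
After 'dup': stack = [-3, -3] (depth 2)
After 'push -8': stack = [-3, -3, -8] (depth 3)
After 'swap': stack = [-3, -8, -3] (depth 3)
After 'mul': stack = [-3, 24] (depth 2)
After 'swap': stack = [24, -3] (depth 2)
After 'over': stack = [24, -3, 24] (depth 3)
After 'pick 2': stack = [24, -3, 24, 24] (depth 4)
After 'over': stack = [24, -3, 24, 24, 24] (depth 5)
After 'pick 1': stack = [24, -3, 24, 24, 24, 24] (depth 6)

Answer: 6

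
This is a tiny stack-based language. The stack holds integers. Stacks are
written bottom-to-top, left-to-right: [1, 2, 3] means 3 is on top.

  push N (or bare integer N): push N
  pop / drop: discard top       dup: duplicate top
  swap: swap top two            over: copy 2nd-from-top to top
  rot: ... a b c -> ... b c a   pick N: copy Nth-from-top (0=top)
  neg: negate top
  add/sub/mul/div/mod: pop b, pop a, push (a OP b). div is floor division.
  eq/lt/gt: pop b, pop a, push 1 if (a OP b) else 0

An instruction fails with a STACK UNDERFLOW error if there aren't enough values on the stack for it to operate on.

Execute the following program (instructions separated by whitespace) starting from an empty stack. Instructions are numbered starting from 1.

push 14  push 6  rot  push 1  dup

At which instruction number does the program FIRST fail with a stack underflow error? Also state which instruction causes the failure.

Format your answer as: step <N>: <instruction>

Answer: step 3: rot

Derivation:
Step 1 ('push 14'): stack = [14], depth = 1
Step 2 ('push 6'): stack = [14, 6], depth = 2
Step 3 ('rot'): needs 3 value(s) but depth is 2 — STACK UNDERFLOW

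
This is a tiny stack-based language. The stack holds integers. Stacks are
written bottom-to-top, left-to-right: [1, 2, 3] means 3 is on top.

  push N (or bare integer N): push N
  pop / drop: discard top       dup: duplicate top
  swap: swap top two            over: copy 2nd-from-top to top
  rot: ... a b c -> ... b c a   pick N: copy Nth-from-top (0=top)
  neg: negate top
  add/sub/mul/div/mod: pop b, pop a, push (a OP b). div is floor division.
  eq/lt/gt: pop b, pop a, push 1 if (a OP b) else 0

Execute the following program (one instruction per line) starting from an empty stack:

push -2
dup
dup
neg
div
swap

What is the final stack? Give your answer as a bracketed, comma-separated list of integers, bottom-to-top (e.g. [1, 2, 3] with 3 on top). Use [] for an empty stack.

Answer: [-1, -2]

Derivation:
After 'push -2': [-2]
After 'dup': [-2, -2]
After 'dup': [-2, -2, -2]
After 'neg': [-2, -2, 2]
After 'div': [-2, -1]
After 'swap': [-1, -2]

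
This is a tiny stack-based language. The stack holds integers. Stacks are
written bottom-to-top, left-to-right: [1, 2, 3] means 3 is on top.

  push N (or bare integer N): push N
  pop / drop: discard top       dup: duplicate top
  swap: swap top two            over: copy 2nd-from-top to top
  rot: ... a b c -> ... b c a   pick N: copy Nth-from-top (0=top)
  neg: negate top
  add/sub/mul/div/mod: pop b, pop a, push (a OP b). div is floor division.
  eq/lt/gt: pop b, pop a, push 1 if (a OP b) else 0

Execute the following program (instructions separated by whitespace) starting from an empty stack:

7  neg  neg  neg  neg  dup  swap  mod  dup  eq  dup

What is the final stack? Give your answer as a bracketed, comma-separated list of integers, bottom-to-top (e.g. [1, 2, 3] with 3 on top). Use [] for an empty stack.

After 'push 7': [7]
After 'neg': [-7]
After 'neg': [7]
After 'neg': [-7]
After 'neg': [7]
After 'dup': [7, 7]
After 'swap': [7, 7]
After 'mod': [0]
After 'dup': [0, 0]
After 'eq': [1]
After 'dup': [1, 1]

Answer: [1, 1]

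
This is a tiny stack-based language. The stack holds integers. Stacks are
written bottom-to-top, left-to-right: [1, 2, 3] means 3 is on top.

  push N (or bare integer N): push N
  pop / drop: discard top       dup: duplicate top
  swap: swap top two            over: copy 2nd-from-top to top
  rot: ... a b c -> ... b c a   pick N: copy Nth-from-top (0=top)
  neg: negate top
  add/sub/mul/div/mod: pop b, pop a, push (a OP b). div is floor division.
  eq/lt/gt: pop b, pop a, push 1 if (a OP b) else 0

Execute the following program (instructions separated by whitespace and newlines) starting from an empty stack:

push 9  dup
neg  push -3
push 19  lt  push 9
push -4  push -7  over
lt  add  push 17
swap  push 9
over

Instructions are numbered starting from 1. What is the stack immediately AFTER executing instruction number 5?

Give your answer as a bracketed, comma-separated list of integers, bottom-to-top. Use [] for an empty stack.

Step 1 ('push 9'): [9]
Step 2 ('dup'): [9, 9]
Step 3 ('neg'): [9, -9]
Step 4 ('push -3'): [9, -9, -3]
Step 5 ('push 19'): [9, -9, -3, 19]

Answer: [9, -9, -3, 19]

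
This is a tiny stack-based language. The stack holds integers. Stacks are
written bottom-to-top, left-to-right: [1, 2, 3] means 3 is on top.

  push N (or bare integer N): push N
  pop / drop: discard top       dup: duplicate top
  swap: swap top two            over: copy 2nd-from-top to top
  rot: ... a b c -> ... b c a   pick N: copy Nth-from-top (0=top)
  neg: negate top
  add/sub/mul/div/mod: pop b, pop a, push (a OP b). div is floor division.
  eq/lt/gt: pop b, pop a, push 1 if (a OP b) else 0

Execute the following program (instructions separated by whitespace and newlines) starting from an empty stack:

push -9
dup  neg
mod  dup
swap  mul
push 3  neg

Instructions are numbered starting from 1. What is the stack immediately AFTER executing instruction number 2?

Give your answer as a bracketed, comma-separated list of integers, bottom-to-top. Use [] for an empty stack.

Step 1 ('push -9'): [-9]
Step 2 ('dup'): [-9, -9]

Answer: [-9, -9]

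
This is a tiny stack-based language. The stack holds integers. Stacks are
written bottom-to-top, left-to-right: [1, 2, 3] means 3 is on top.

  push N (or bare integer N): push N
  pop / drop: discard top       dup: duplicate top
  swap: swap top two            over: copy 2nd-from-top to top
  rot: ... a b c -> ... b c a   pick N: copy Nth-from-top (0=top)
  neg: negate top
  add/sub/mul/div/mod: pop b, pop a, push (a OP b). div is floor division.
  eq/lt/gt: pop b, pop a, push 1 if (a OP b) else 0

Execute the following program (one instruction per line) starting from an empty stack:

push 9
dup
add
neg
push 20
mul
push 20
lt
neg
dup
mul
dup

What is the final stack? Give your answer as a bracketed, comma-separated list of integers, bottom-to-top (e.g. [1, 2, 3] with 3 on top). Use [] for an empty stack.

Answer: [1, 1]

Derivation:
After 'push 9': [9]
After 'dup': [9, 9]
After 'add': [18]
After 'neg': [-18]
After 'push 20': [-18, 20]
After 'mul': [-360]
After 'push 20': [-360, 20]
After 'lt': [1]
After 'neg': [-1]
After 'dup': [-1, -1]
After 'mul': [1]
After 'dup': [1, 1]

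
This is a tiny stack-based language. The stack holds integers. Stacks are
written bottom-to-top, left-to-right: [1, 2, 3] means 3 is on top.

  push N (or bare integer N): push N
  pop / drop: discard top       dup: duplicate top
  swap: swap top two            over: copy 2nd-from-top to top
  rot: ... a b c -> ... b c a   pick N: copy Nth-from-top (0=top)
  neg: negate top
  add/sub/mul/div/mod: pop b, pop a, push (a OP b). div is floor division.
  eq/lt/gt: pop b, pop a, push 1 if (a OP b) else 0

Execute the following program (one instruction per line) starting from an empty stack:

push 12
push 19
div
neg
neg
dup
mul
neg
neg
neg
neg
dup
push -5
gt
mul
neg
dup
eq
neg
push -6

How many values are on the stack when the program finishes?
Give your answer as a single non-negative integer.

Answer: 2

Derivation:
After 'push 12': stack = [12] (depth 1)
After 'push 19': stack = [12, 19] (depth 2)
After 'div': stack = [0] (depth 1)
After 'neg': stack = [0] (depth 1)
After 'neg': stack = [0] (depth 1)
After 'dup': stack = [0, 0] (depth 2)
After 'mul': stack = [0] (depth 1)
After 'neg': stack = [0] (depth 1)
After 'neg': stack = [0] (depth 1)
After 'neg': stack = [0] (depth 1)
After 'neg': stack = [0] (depth 1)
After 'dup': stack = [0, 0] (depth 2)
After 'push -5': stack = [0, 0, -5] (depth 3)
After 'gt': stack = [0, 1] (depth 2)
After 'mul': stack = [0] (depth 1)
After 'neg': stack = [0] (depth 1)
After 'dup': stack = [0, 0] (depth 2)
After 'eq': stack = [1] (depth 1)
After 'neg': stack = [-1] (depth 1)
After 'push -6': stack = [-1, -6] (depth 2)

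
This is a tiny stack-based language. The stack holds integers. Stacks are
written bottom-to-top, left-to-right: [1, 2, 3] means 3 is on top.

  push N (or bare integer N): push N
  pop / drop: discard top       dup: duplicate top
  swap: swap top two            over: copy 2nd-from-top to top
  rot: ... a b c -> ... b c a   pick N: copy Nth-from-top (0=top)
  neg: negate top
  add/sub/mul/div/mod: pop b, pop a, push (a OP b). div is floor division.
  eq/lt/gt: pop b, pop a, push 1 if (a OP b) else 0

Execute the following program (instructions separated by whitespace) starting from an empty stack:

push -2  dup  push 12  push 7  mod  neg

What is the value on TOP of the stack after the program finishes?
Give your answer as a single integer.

Answer: -5

Derivation:
After 'push -2': [-2]
After 'dup': [-2, -2]
After 'push 12': [-2, -2, 12]
After 'push 7': [-2, -2, 12, 7]
After 'mod': [-2, -2, 5]
After 'neg': [-2, -2, -5]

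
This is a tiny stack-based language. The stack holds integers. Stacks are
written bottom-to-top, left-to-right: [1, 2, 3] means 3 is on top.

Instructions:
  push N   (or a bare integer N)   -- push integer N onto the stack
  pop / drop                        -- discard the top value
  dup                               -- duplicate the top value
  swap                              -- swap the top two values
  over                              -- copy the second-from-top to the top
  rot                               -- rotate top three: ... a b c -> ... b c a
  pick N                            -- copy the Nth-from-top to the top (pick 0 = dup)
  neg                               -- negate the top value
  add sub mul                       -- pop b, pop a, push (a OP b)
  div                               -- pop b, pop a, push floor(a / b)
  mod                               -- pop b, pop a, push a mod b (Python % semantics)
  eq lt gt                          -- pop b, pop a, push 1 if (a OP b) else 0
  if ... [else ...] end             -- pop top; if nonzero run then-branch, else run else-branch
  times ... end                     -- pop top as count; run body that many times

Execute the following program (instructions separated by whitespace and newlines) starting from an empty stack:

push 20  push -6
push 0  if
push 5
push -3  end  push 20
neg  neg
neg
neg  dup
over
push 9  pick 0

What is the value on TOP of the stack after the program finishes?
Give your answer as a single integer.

Answer: 9

Derivation:
After 'push 20': [20]
After 'push -6': [20, -6]
After 'push 0': [20, -6, 0]
After 'if': [20, -6]
After 'push 20': [20, -6, 20]
After 'neg': [20, -6, -20]
After 'neg': [20, -6, 20]
After 'neg': [20, -6, -20]
After 'neg': [20, -6, 20]
After 'dup': [20, -6, 20, 20]
After 'over': [20, -6, 20, 20, 20]
After 'push 9': [20, -6, 20, 20, 20, 9]
After 'pick 0': [20, -6, 20, 20, 20, 9, 9]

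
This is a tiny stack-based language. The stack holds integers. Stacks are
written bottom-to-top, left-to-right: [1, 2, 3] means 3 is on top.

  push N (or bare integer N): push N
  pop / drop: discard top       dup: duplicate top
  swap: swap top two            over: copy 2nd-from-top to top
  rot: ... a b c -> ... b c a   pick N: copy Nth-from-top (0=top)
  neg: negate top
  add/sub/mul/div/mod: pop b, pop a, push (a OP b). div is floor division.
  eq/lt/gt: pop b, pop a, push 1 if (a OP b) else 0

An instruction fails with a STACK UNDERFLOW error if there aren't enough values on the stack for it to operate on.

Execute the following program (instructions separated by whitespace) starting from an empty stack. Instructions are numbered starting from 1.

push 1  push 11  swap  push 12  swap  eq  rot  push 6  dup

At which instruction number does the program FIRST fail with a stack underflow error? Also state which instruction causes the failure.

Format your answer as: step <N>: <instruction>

Step 1 ('push 1'): stack = [1], depth = 1
Step 2 ('push 11'): stack = [1, 11], depth = 2
Step 3 ('swap'): stack = [11, 1], depth = 2
Step 4 ('push 12'): stack = [11, 1, 12], depth = 3
Step 5 ('swap'): stack = [11, 12, 1], depth = 3
Step 6 ('eq'): stack = [11, 0], depth = 2
Step 7 ('rot'): needs 3 value(s) but depth is 2 — STACK UNDERFLOW

Answer: step 7: rot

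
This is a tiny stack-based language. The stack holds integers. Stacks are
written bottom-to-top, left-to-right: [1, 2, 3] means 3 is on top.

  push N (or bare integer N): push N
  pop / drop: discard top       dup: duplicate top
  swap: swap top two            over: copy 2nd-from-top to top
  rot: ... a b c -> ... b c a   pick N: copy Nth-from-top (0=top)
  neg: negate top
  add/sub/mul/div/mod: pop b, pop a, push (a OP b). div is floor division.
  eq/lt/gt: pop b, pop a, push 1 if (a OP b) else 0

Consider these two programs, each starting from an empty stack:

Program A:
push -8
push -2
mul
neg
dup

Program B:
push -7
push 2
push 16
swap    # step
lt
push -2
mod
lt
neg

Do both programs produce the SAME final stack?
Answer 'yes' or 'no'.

Answer: no

Derivation:
Program A trace:
  After 'push -8': [-8]
  After 'push -2': [-8, -2]
  After 'mul': [16]
  After 'neg': [-16]
  After 'dup': [-16, -16]
Program A final stack: [-16, -16]

Program B trace:
  After 'push -7': [-7]
  After 'push 2': [-7, 2]
  After 'push 16': [-7, 2, 16]
  After 'swap': [-7, 16, 2]
  After 'lt': [-7, 0]
  After 'push -2': [-7, 0, -2]
  After 'mod': [-7, 0]
  After 'lt': [1]
  After 'neg': [-1]
Program B final stack: [-1]
Same: no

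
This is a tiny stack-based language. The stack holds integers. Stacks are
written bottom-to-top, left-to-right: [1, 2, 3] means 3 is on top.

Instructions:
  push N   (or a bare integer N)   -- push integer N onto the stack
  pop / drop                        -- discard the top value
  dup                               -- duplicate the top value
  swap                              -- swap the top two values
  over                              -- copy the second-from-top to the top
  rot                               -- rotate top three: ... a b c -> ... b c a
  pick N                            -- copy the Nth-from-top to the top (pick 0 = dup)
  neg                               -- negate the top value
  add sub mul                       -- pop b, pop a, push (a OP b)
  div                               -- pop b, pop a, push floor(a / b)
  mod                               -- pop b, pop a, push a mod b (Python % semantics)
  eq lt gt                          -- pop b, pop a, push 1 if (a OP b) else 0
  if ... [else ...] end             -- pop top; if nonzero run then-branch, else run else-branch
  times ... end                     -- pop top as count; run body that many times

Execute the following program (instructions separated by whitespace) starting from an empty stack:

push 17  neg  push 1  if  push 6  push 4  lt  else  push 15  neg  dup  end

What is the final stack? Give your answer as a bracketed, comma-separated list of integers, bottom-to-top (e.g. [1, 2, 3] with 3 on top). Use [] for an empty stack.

Answer: [-17, 0]

Derivation:
After 'push 17': [17]
After 'neg': [-17]
After 'push 1': [-17, 1]
After 'if': [-17]
After 'push 6': [-17, 6]
After 'push 4': [-17, 6, 4]
After 'lt': [-17, 0]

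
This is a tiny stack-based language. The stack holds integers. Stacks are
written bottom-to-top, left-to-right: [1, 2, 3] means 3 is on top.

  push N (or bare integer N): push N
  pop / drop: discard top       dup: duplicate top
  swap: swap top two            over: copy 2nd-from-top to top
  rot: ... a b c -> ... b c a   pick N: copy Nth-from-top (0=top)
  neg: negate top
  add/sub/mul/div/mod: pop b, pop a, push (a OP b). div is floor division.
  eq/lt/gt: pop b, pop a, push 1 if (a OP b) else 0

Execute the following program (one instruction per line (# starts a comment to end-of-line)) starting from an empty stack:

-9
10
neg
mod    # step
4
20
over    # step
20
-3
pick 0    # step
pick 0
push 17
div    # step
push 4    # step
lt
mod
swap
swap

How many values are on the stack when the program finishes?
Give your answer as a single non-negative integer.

After 'push -9': stack = [-9] (depth 1)
After 'push 10': stack = [-9, 10] (depth 2)
After 'neg': stack = [-9, -10] (depth 2)
After 'mod': stack = [-9] (depth 1)
After 'push 4': stack = [-9, 4] (depth 2)
After 'push 20': stack = [-9, 4, 20] (depth 3)
After 'over': stack = [-9, 4, 20, 4] (depth 4)
After 'push 20': stack = [-9, 4, 20, 4, 20] (depth 5)
After 'push -3': stack = [-9, 4, 20, 4, 20, -3] (depth 6)
After 'pick 0': stack = [-9, 4, 20, 4, 20, -3, -3] (depth 7)
After 'pick 0': stack = [-9, 4, 20, 4, 20, -3, -3, -3] (depth 8)
After 'push 17': stack = [-9, 4, 20, 4, 20, -3, -3, -3, 17] (depth 9)
After 'div': stack = [-9, 4, 20, 4, 20, -3, -3, -1] (depth 8)
After 'push 4': stack = [-9, 4, 20, 4, 20, -3, -3, -1, 4] (depth 9)
After 'lt': stack = [-9, 4, 20, 4, 20, -3, -3, 1] (depth 8)
After 'mod': stack = [-9, 4, 20, 4, 20, -3, 0] (depth 7)
After 'swap': stack = [-9, 4, 20, 4, 20, 0, -3] (depth 7)
After 'swap': stack = [-9, 4, 20, 4, 20, -3, 0] (depth 7)

Answer: 7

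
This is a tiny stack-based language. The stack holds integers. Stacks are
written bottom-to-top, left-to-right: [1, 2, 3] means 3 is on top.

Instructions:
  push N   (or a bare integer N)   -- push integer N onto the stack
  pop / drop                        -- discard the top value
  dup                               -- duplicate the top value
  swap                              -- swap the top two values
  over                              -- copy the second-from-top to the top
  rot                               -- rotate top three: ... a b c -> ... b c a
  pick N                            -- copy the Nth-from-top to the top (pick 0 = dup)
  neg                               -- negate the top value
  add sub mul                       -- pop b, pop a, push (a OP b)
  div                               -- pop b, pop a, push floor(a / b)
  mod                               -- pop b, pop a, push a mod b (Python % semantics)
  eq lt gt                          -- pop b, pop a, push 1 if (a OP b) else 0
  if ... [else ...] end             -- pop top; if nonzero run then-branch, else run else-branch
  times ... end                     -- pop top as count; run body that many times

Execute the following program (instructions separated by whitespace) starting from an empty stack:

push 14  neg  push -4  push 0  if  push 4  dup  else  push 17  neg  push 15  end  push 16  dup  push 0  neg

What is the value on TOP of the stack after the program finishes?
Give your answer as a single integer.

Answer: 0

Derivation:
After 'push 14': [14]
After 'neg': [-14]
After 'push -4': [-14, -4]
After 'push 0': [-14, -4, 0]
After 'if': [-14, -4]
After 'push 17': [-14, -4, 17]
After 'neg': [-14, -4, -17]
After 'push 15': [-14, -4, -17, 15]
After 'push 16': [-14, -4, -17, 15, 16]
After 'dup': [-14, -4, -17, 15, 16, 16]
After 'push 0': [-14, -4, -17, 15, 16, 16, 0]
After 'neg': [-14, -4, -17, 15, 16, 16, 0]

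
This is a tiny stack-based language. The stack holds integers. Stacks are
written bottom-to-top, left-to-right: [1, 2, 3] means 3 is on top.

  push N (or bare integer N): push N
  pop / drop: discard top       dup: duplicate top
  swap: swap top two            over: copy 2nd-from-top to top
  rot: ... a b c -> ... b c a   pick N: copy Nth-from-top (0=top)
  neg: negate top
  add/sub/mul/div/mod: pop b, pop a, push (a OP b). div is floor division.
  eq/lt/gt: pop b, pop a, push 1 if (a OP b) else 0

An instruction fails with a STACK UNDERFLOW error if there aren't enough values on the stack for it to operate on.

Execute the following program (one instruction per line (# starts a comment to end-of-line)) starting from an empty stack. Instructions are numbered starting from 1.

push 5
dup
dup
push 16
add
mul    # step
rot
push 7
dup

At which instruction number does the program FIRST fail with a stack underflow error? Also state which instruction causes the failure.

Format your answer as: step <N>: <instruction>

Step 1 ('push 5'): stack = [5], depth = 1
Step 2 ('dup'): stack = [5, 5], depth = 2
Step 3 ('dup'): stack = [5, 5, 5], depth = 3
Step 4 ('push 16'): stack = [5, 5, 5, 16], depth = 4
Step 5 ('add'): stack = [5, 5, 21], depth = 3
Step 6 ('mul'): stack = [5, 105], depth = 2
Step 7 ('rot'): needs 3 value(s) but depth is 2 — STACK UNDERFLOW

Answer: step 7: rot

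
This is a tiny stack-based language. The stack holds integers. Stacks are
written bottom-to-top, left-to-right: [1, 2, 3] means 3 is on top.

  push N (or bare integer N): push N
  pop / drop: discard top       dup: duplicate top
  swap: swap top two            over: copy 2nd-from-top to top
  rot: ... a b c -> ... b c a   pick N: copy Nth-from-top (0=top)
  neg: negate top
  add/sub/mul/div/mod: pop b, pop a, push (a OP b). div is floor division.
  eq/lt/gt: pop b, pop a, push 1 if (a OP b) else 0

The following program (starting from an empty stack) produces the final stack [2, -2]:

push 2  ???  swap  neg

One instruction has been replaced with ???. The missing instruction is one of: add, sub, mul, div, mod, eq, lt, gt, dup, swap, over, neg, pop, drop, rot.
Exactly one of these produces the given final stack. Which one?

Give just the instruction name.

Answer: dup

Derivation:
Stack before ???: [2]
Stack after ???:  [2, 2]
The instruction that transforms [2] -> [2, 2] is: dup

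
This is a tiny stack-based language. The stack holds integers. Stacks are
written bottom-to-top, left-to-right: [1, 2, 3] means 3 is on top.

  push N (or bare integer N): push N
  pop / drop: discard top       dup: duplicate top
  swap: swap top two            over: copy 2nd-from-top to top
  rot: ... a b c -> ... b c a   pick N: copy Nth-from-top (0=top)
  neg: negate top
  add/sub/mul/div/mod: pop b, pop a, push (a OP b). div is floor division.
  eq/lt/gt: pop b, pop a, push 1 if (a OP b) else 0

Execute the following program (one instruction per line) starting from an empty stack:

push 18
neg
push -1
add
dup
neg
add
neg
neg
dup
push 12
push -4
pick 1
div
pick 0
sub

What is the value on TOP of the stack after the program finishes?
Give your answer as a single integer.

After 'push 18': [18]
After 'neg': [-18]
After 'push -1': [-18, -1]
After 'add': [-19]
After 'dup': [-19, -19]
After 'neg': [-19, 19]
After 'add': [0]
After 'neg': [0]
After 'neg': [0]
After 'dup': [0, 0]
After 'push 12': [0, 0, 12]
After 'push -4': [0, 0, 12, -4]
After 'pick 1': [0, 0, 12, -4, 12]
After 'div': [0, 0, 12, -1]
After 'pick 0': [0, 0, 12, -1, -1]
After 'sub': [0, 0, 12, 0]

Answer: 0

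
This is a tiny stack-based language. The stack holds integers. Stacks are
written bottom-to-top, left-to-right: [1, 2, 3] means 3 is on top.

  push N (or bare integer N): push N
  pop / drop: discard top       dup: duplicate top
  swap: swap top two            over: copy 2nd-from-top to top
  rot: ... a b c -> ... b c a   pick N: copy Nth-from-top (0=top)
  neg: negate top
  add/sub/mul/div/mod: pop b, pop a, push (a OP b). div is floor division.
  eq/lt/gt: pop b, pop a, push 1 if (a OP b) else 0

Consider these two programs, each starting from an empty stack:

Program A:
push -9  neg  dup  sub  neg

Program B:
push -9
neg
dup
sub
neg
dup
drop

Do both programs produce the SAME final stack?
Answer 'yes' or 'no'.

Program A trace:
  After 'push -9': [-9]
  After 'neg': [9]
  After 'dup': [9, 9]
  After 'sub': [0]
  After 'neg': [0]
Program A final stack: [0]

Program B trace:
  After 'push -9': [-9]
  After 'neg': [9]
  After 'dup': [9, 9]
  After 'sub': [0]
  After 'neg': [0]
  After 'dup': [0, 0]
  After 'drop': [0]
Program B final stack: [0]
Same: yes

Answer: yes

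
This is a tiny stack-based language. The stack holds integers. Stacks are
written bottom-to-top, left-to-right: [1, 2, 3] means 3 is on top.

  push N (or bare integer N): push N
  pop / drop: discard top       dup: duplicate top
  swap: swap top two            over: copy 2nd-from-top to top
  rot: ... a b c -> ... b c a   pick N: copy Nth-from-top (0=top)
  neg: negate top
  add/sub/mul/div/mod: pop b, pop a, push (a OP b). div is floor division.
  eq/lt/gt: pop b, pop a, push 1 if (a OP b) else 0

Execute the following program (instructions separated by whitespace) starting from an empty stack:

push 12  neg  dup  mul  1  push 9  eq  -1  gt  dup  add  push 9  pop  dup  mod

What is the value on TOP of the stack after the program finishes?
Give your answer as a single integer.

After 'push 12': [12]
After 'neg': [-12]
After 'dup': [-12, -12]
After 'mul': [144]
After 'push 1': [144, 1]
After 'push 9': [144, 1, 9]
After 'eq': [144, 0]
After 'push -1': [144, 0, -1]
After 'gt': [144, 1]
After 'dup': [144, 1, 1]
After 'add': [144, 2]
After 'push 9': [144, 2, 9]
After 'pop': [144, 2]
After 'dup': [144, 2, 2]
After 'mod': [144, 0]

Answer: 0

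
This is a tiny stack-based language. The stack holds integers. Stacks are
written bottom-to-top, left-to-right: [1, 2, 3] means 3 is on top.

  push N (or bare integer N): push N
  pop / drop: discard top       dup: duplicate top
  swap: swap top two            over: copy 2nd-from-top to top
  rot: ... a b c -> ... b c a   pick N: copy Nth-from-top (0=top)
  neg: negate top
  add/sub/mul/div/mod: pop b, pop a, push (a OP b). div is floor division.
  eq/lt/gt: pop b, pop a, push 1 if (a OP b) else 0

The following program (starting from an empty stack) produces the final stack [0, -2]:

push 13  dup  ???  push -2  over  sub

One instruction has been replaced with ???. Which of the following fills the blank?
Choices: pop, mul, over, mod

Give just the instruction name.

Stack before ???: [13, 13]
Stack after ???:  [0]
Checking each choice:
  pop: produces [13, -15]
  mul: produces [169, -171]
  over: produces [13, 13, 13, -15]
  mod: MATCH


Answer: mod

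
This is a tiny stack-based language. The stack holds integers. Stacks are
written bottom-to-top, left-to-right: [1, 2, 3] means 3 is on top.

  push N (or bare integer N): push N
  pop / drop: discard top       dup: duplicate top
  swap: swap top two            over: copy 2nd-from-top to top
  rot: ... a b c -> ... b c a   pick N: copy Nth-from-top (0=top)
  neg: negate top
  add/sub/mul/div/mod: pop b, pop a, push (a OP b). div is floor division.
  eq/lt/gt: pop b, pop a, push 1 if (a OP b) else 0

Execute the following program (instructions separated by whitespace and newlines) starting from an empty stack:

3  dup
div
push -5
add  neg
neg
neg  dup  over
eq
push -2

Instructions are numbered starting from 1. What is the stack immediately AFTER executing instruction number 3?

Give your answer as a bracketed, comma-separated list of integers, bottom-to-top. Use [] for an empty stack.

Step 1 ('3'): [3]
Step 2 ('dup'): [3, 3]
Step 3 ('div'): [1]

Answer: [1]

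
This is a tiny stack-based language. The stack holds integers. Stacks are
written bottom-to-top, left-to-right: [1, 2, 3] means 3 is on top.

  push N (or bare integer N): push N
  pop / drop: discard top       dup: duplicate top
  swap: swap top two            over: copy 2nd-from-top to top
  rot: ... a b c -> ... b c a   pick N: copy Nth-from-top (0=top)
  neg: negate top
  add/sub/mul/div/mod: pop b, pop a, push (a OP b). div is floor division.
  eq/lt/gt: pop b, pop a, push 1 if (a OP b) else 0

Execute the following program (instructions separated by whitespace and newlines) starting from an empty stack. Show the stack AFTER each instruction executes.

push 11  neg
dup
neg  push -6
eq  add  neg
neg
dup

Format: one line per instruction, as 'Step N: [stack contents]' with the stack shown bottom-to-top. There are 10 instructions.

Step 1: [11]
Step 2: [-11]
Step 3: [-11, -11]
Step 4: [-11, 11]
Step 5: [-11, 11, -6]
Step 6: [-11, 0]
Step 7: [-11]
Step 8: [11]
Step 9: [-11]
Step 10: [-11, -11]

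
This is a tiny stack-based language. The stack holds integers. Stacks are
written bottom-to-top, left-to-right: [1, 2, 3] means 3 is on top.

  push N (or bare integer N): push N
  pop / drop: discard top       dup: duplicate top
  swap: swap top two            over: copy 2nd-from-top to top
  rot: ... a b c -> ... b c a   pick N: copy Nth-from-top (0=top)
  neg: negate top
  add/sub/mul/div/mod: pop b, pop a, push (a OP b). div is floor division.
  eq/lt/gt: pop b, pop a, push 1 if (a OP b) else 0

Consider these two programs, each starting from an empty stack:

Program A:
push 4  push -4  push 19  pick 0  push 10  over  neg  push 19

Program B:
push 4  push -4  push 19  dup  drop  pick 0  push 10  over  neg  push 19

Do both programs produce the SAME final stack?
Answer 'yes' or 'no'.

Program A trace:
  After 'push 4': [4]
  After 'push -4': [4, -4]
  After 'push 19': [4, -4, 19]
  After 'pick 0': [4, -4, 19, 19]
  After 'push 10': [4, -4, 19, 19, 10]
  After 'over': [4, -4, 19, 19, 10, 19]
  After 'neg': [4, -4, 19, 19, 10, -19]
  After 'push 19': [4, -4, 19, 19, 10, -19, 19]
Program A final stack: [4, -4, 19, 19, 10, -19, 19]

Program B trace:
  After 'push 4': [4]
  After 'push -4': [4, -4]
  After 'push 19': [4, -4, 19]
  After 'dup': [4, -4, 19, 19]
  After 'drop': [4, -4, 19]
  After 'pick 0': [4, -4, 19, 19]
  After 'push 10': [4, -4, 19, 19, 10]
  After 'over': [4, -4, 19, 19, 10, 19]
  After 'neg': [4, -4, 19, 19, 10, -19]
  After 'push 19': [4, -4, 19, 19, 10, -19, 19]
Program B final stack: [4, -4, 19, 19, 10, -19, 19]
Same: yes

Answer: yes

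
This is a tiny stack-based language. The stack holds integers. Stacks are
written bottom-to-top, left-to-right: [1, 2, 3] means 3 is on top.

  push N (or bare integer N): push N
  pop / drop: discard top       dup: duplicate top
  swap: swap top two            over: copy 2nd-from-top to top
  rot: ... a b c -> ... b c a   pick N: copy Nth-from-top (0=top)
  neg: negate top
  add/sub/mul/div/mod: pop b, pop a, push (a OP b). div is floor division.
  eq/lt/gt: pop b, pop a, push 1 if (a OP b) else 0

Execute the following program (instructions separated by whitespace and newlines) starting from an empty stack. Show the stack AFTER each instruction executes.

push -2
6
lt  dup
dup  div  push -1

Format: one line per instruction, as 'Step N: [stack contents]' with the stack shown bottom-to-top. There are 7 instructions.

Step 1: [-2]
Step 2: [-2, 6]
Step 3: [1]
Step 4: [1, 1]
Step 5: [1, 1, 1]
Step 6: [1, 1]
Step 7: [1, 1, -1]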